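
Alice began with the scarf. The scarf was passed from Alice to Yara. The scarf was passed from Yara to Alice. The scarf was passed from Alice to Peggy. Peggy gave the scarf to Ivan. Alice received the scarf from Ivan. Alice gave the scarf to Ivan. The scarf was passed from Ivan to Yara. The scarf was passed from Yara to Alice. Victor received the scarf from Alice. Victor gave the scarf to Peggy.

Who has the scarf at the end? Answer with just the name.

Tracking the scarf through each event:
Start: Alice has the scarf.
After event 1: Yara has the scarf.
After event 2: Alice has the scarf.
After event 3: Peggy has the scarf.
After event 4: Ivan has the scarf.
After event 5: Alice has the scarf.
After event 6: Ivan has the scarf.
After event 7: Yara has the scarf.
After event 8: Alice has the scarf.
After event 9: Victor has the scarf.
After event 10: Peggy has the scarf.

Answer: Peggy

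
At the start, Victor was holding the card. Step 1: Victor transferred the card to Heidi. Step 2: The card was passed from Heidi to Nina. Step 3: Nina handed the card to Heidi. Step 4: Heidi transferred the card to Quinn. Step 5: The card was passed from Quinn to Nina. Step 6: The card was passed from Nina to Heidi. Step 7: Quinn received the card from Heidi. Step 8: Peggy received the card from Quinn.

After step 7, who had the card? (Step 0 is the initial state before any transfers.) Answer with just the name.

Tracking the card holder through step 7:
After step 0 (start): Victor
After step 1: Heidi
After step 2: Nina
After step 3: Heidi
After step 4: Quinn
After step 5: Nina
After step 6: Heidi
After step 7: Quinn

At step 7, the holder is Quinn.

Answer: Quinn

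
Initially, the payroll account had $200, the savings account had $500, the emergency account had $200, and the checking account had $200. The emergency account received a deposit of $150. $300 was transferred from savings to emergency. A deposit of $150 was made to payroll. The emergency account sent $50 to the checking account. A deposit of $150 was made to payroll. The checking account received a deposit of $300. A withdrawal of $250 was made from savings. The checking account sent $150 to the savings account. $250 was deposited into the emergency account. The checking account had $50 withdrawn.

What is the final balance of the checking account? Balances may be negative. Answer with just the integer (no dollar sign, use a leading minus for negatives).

Tracking account balances step by step:
Start: payroll=200, savings=500, emergency=200, checking=200
Event 1 (deposit 150 to emergency): emergency: 200 + 150 = 350. Balances: payroll=200, savings=500, emergency=350, checking=200
Event 2 (transfer 300 savings -> emergency): savings: 500 - 300 = 200, emergency: 350 + 300 = 650. Balances: payroll=200, savings=200, emergency=650, checking=200
Event 3 (deposit 150 to payroll): payroll: 200 + 150 = 350. Balances: payroll=350, savings=200, emergency=650, checking=200
Event 4 (transfer 50 emergency -> checking): emergency: 650 - 50 = 600, checking: 200 + 50 = 250. Balances: payroll=350, savings=200, emergency=600, checking=250
Event 5 (deposit 150 to payroll): payroll: 350 + 150 = 500. Balances: payroll=500, savings=200, emergency=600, checking=250
Event 6 (deposit 300 to checking): checking: 250 + 300 = 550. Balances: payroll=500, savings=200, emergency=600, checking=550
Event 7 (withdraw 250 from savings): savings: 200 - 250 = -50. Balances: payroll=500, savings=-50, emergency=600, checking=550
Event 8 (transfer 150 checking -> savings): checking: 550 - 150 = 400, savings: -50 + 150 = 100. Balances: payroll=500, savings=100, emergency=600, checking=400
Event 9 (deposit 250 to emergency): emergency: 600 + 250 = 850. Balances: payroll=500, savings=100, emergency=850, checking=400
Event 10 (withdraw 50 from checking): checking: 400 - 50 = 350. Balances: payroll=500, savings=100, emergency=850, checking=350

Final balance of checking: 350

Answer: 350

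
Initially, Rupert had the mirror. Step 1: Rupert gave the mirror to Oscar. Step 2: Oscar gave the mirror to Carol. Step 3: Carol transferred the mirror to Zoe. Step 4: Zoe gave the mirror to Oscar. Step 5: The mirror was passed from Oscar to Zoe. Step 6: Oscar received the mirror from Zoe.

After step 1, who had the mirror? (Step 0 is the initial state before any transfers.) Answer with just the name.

Tracking the mirror holder through step 1:
After step 0 (start): Rupert
After step 1: Oscar

At step 1, the holder is Oscar.

Answer: Oscar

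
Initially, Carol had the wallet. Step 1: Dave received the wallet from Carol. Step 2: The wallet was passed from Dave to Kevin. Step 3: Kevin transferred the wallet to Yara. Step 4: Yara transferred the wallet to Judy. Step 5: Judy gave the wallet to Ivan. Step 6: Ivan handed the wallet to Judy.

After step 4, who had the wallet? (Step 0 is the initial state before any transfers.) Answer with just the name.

Answer: Judy

Derivation:
Tracking the wallet holder through step 4:
After step 0 (start): Carol
After step 1: Dave
After step 2: Kevin
After step 3: Yara
After step 4: Judy

At step 4, the holder is Judy.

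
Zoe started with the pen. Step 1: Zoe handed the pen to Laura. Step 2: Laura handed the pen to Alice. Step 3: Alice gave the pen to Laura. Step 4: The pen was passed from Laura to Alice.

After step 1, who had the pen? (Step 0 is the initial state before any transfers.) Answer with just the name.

Tracking the pen holder through step 1:
After step 0 (start): Zoe
After step 1: Laura

At step 1, the holder is Laura.

Answer: Laura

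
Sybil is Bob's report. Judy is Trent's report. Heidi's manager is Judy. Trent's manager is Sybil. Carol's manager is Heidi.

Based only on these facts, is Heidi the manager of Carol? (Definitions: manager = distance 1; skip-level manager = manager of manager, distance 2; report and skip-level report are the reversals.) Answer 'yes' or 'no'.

Reconstructing the manager chain from the given facts:
  Bob -> Sybil -> Trent -> Judy -> Heidi -> Carol
(each arrow means 'manager of the next')
Positions in the chain (0 = top):
  position of Bob: 0
  position of Sybil: 1
  position of Trent: 2
  position of Judy: 3
  position of Heidi: 4
  position of Carol: 5

Heidi is at position 4, Carol is at position 5; signed distance (j - i) = 1.
'manager' requires j - i = 1. Actual distance is 1, so the relation HOLDS.

Answer: yes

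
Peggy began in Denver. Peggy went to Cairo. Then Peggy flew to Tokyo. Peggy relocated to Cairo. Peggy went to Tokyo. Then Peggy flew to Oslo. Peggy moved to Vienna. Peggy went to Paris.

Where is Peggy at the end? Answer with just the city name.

Answer: Paris

Derivation:
Tracking Peggy's location:
Start: Peggy is in Denver.
After move 1: Denver -> Cairo. Peggy is in Cairo.
After move 2: Cairo -> Tokyo. Peggy is in Tokyo.
After move 3: Tokyo -> Cairo. Peggy is in Cairo.
After move 4: Cairo -> Tokyo. Peggy is in Tokyo.
After move 5: Tokyo -> Oslo. Peggy is in Oslo.
After move 6: Oslo -> Vienna. Peggy is in Vienna.
After move 7: Vienna -> Paris. Peggy is in Paris.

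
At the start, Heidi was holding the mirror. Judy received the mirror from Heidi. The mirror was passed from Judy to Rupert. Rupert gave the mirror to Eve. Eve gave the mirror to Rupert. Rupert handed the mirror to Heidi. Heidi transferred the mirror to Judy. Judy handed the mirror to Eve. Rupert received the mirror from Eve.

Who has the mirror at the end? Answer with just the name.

Answer: Rupert

Derivation:
Tracking the mirror through each event:
Start: Heidi has the mirror.
After event 1: Judy has the mirror.
After event 2: Rupert has the mirror.
After event 3: Eve has the mirror.
After event 4: Rupert has the mirror.
After event 5: Heidi has the mirror.
After event 6: Judy has the mirror.
After event 7: Eve has the mirror.
After event 8: Rupert has the mirror.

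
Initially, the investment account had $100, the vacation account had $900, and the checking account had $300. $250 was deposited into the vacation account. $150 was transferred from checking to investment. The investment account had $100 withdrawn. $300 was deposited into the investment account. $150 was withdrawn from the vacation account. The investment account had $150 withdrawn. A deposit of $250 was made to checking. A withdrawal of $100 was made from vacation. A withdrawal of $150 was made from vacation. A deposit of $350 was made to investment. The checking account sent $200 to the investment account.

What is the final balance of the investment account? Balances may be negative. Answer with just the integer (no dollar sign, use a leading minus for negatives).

Answer: 850

Derivation:
Tracking account balances step by step:
Start: investment=100, vacation=900, checking=300
Event 1 (deposit 250 to vacation): vacation: 900 + 250 = 1150. Balances: investment=100, vacation=1150, checking=300
Event 2 (transfer 150 checking -> investment): checking: 300 - 150 = 150, investment: 100 + 150 = 250. Balances: investment=250, vacation=1150, checking=150
Event 3 (withdraw 100 from investment): investment: 250 - 100 = 150. Balances: investment=150, vacation=1150, checking=150
Event 4 (deposit 300 to investment): investment: 150 + 300 = 450. Balances: investment=450, vacation=1150, checking=150
Event 5 (withdraw 150 from vacation): vacation: 1150 - 150 = 1000. Balances: investment=450, vacation=1000, checking=150
Event 6 (withdraw 150 from investment): investment: 450 - 150 = 300. Balances: investment=300, vacation=1000, checking=150
Event 7 (deposit 250 to checking): checking: 150 + 250 = 400. Balances: investment=300, vacation=1000, checking=400
Event 8 (withdraw 100 from vacation): vacation: 1000 - 100 = 900. Balances: investment=300, vacation=900, checking=400
Event 9 (withdraw 150 from vacation): vacation: 900 - 150 = 750. Balances: investment=300, vacation=750, checking=400
Event 10 (deposit 350 to investment): investment: 300 + 350 = 650. Balances: investment=650, vacation=750, checking=400
Event 11 (transfer 200 checking -> investment): checking: 400 - 200 = 200, investment: 650 + 200 = 850. Balances: investment=850, vacation=750, checking=200

Final balance of investment: 850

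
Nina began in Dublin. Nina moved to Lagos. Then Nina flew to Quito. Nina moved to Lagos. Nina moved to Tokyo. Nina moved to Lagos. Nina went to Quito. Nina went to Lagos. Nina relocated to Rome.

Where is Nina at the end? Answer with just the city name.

Answer: Rome

Derivation:
Tracking Nina's location:
Start: Nina is in Dublin.
After move 1: Dublin -> Lagos. Nina is in Lagos.
After move 2: Lagos -> Quito. Nina is in Quito.
After move 3: Quito -> Lagos. Nina is in Lagos.
After move 4: Lagos -> Tokyo. Nina is in Tokyo.
After move 5: Tokyo -> Lagos. Nina is in Lagos.
After move 6: Lagos -> Quito. Nina is in Quito.
After move 7: Quito -> Lagos. Nina is in Lagos.
After move 8: Lagos -> Rome. Nina is in Rome.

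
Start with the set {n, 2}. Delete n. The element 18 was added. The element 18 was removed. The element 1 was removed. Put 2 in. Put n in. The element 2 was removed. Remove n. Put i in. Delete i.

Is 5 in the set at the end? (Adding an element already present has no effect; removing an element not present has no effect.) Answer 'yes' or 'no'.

Answer: no

Derivation:
Tracking the set through each operation:
Start: {2, n}
Event 1 (remove n): removed. Set: {2}
Event 2 (add 18): added. Set: {18, 2}
Event 3 (remove 18): removed. Set: {2}
Event 4 (remove 1): not present, no change. Set: {2}
Event 5 (add 2): already present, no change. Set: {2}
Event 6 (add n): added. Set: {2, n}
Event 7 (remove 2): removed. Set: {n}
Event 8 (remove n): removed. Set: {}
Event 9 (add i): added. Set: {i}
Event 10 (remove i): removed. Set: {}

Final set: {} (size 0)
5 is NOT in the final set.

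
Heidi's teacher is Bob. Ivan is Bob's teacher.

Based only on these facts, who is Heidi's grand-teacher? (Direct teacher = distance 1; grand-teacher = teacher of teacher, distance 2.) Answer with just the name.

Reconstructing the teacher chain from the given facts:
  Ivan -> Bob -> Heidi
(each arrow means 'teacher of the next')
Positions in the chain (0 = top):
  position of Ivan: 0
  position of Bob: 1
  position of Heidi: 2

Heidi is at position 2; the grand-teacher is 2 steps up the chain, i.e. position 0: Ivan.

Answer: Ivan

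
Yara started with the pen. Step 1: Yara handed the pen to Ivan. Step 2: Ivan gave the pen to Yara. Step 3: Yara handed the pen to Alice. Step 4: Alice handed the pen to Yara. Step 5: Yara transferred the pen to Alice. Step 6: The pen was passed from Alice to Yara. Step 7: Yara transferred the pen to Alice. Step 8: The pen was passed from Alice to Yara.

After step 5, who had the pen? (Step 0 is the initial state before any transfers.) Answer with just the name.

Answer: Alice

Derivation:
Tracking the pen holder through step 5:
After step 0 (start): Yara
After step 1: Ivan
After step 2: Yara
After step 3: Alice
After step 4: Yara
After step 5: Alice

At step 5, the holder is Alice.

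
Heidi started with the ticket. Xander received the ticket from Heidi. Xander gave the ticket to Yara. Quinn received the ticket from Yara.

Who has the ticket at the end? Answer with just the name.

Tracking the ticket through each event:
Start: Heidi has the ticket.
After event 1: Xander has the ticket.
After event 2: Yara has the ticket.
After event 3: Quinn has the ticket.

Answer: Quinn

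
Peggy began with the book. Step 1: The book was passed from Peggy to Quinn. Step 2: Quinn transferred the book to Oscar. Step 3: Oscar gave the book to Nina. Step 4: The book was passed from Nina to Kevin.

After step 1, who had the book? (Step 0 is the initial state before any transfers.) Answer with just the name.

Answer: Quinn

Derivation:
Tracking the book holder through step 1:
After step 0 (start): Peggy
After step 1: Quinn

At step 1, the holder is Quinn.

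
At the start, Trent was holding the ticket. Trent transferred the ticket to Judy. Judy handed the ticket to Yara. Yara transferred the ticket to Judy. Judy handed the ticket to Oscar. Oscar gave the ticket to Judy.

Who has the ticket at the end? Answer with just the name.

Answer: Judy

Derivation:
Tracking the ticket through each event:
Start: Trent has the ticket.
After event 1: Judy has the ticket.
After event 2: Yara has the ticket.
After event 3: Judy has the ticket.
After event 4: Oscar has the ticket.
After event 5: Judy has the ticket.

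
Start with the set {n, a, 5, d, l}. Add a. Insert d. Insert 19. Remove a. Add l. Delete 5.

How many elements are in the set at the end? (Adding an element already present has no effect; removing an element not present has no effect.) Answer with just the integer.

Tracking the set through each operation:
Start: {5, a, d, l, n}
Event 1 (add a): already present, no change. Set: {5, a, d, l, n}
Event 2 (add d): already present, no change. Set: {5, a, d, l, n}
Event 3 (add 19): added. Set: {19, 5, a, d, l, n}
Event 4 (remove a): removed. Set: {19, 5, d, l, n}
Event 5 (add l): already present, no change. Set: {19, 5, d, l, n}
Event 6 (remove 5): removed. Set: {19, d, l, n}

Final set: {19, d, l, n} (size 4)

Answer: 4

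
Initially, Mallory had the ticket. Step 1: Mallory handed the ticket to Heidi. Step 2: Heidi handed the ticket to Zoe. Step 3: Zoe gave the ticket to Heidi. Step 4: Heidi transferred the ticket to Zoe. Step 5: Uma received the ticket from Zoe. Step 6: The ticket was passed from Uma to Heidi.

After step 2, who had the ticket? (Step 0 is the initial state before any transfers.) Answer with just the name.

Tracking the ticket holder through step 2:
After step 0 (start): Mallory
After step 1: Heidi
After step 2: Zoe

At step 2, the holder is Zoe.

Answer: Zoe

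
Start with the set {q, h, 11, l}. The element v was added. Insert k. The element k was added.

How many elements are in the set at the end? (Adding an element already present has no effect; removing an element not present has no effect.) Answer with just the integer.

Answer: 6

Derivation:
Tracking the set through each operation:
Start: {11, h, l, q}
Event 1 (add v): added. Set: {11, h, l, q, v}
Event 2 (add k): added. Set: {11, h, k, l, q, v}
Event 3 (add k): already present, no change. Set: {11, h, k, l, q, v}

Final set: {11, h, k, l, q, v} (size 6)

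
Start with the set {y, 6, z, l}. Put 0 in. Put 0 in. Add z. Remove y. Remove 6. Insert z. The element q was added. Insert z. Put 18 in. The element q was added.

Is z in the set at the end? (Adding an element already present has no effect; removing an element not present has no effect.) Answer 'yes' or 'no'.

Answer: yes

Derivation:
Tracking the set through each operation:
Start: {6, l, y, z}
Event 1 (add 0): added. Set: {0, 6, l, y, z}
Event 2 (add 0): already present, no change. Set: {0, 6, l, y, z}
Event 3 (add z): already present, no change. Set: {0, 6, l, y, z}
Event 4 (remove y): removed. Set: {0, 6, l, z}
Event 5 (remove 6): removed. Set: {0, l, z}
Event 6 (add z): already present, no change. Set: {0, l, z}
Event 7 (add q): added. Set: {0, l, q, z}
Event 8 (add z): already present, no change. Set: {0, l, q, z}
Event 9 (add 18): added. Set: {0, 18, l, q, z}
Event 10 (add q): already present, no change. Set: {0, 18, l, q, z}

Final set: {0, 18, l, q, z} (size 5)
z is in the final set.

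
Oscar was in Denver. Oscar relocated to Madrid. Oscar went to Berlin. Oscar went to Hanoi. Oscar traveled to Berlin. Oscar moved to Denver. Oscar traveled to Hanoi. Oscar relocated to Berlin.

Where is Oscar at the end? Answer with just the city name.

Answer: Berlin

Derivation:
Tracking Oscar's location:
Start: Oscar is in Denver.
After move 1: Denver -> Madrid. Oscar is in Madrid.
After move 2: Madrid -> Berlin. Oscar is in Berlin.
After move 3: Berlin -> Hanoi. Oscar is in Hanoi.
After move 4: Hanoi -> Berlin. Oscar is in Berlin.
After move 5: Berlin -> Denver. Oscar is in Denver.
After move 6: Denver -> Hanoi. Oscar is in Hanoi.
After move 7: Hanoi -> Berlin. Oscar is in Berlin.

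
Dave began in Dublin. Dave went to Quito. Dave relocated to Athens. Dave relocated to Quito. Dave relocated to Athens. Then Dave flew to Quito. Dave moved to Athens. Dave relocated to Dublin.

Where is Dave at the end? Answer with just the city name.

Tracking Dave's location:
Start: Dave is in Dublin.
After move 1: Dublin -> Quito. Dave is in Quito.
After move 2: Quito -> Athens. Dave is in Athens.
After move 3: Athens -> Quito. Dave is in Quito.
After move 4: Quito -> Athens. Dave is in Athens.
After move 5: Athens -> Quito. Dave is in Quito.
After move 6: Quito -> Athens. Dave is in Athens.
After move 7: Athens -> Dublin. Dave is in Dublin.

Answer: Dublin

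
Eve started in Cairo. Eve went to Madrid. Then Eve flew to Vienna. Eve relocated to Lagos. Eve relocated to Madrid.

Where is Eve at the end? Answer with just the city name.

Answer: Madrid

Derivation:
Tracking Eve's location:
Start: Eve is in Cairo.
After move 1: Cairo -> Madrid. Eve is in Madrid.
After move 2: Madrid -> Vienna. Eve is in Vienna.
After move 3: Vienna -> Lagos. Eve is in Lagos.
After move 4: Lagos -> Madrid. Eve is in Madrid.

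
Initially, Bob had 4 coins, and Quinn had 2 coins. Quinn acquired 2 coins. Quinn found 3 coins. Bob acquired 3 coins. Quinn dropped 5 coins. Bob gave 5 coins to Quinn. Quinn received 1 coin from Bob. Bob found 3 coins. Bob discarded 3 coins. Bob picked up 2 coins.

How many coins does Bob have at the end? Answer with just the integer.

Tracking counts step by step:
Start: Bob=4, Quinn=2
Event 1 (Quinn +2): Quinn: 2 -> 4. State: Bob=4, Quinn=4
Event 2 (Quinn +3): Quinn: 4 -> 7. State: Bob=4, Quinn=7
Event 3 (Bob +3): Bob: 4 -> 7. State: Bob=7, Quinn=7
Event 4 (Quinn -5): Quinn: 7 -> 2. State: Bob=7, Quinn=2
Event 5 (Bob -> Quinn, 5): Bob: 7 -> 2, Quinn: 2 -> 7. State: Bob=2, Quinn=7
Event 6 (Bob -> Quinn, 1): Bob: 2 -> 1, Quinn: 7 -> 8. State: Bob=1, Quinn=8
Event 7 (Bob +3): Bob: 1 -> 4. State: Bob=4, Quinn=8
Event 8 (Bob -3): Bob: 4 -> 1. State: Bob=1, Quinn=8
Event 9 (Bob +2): Bob: 1 -> 3. State: Bob=3, Quinn=8

Bob's final count: 3

Answer: 3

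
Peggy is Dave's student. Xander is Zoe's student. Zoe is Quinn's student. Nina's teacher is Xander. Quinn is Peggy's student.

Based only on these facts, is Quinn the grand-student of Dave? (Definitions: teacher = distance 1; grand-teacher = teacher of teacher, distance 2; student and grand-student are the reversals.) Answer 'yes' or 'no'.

Reconstructing the teacher chain from the given facts:
  Dave -> Peggy -> Quinn -> Zoe -> Xander -> Nina
(each arrow means 'teacher of the next')
Positions in the chain (0 = top):
  position of Dave: 0
  position of Peggy: 1
  position of Quinn: 2
  position of Zoe: 3
  position of Xander: 4
  position of Nina: 5

Quinn is at position 2, Dave is at position 0; signed distance (j - i) = -2.
'grand-student' requires j - i = -2. Actual distance is -2, so the relation HOLDS.

Answer: yes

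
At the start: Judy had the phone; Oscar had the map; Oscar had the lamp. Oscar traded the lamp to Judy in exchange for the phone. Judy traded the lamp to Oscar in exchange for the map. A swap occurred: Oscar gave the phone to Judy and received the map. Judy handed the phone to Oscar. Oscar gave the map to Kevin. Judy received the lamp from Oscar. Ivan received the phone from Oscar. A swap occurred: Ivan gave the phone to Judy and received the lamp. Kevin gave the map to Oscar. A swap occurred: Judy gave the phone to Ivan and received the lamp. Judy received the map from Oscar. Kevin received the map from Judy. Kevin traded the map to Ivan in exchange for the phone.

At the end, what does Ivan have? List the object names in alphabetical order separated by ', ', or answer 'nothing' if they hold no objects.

Answer: map

Derivation:
Tracking all object holders:
Start: phone:Judy, map:Oscar, lamp:Oscar
Event 1 (swap lamp<->phone: now lamp:Judy, phone:Oscar). State: phone:Oscar, map:Oscar, lamp:Judy
Event 2 (swap lamp<->map: now lamp:Oscar, map:Judy). State: phone:Oscar, map:Judy, lamp:Oscar
Event 3 (swap phone<->map: now phone:Judy, map:Oscar). State: phone:Judy, map:Oscar, lamp:Oscar
Event 4 (give phone: Judy -> Oscar). State: phone:Oscar, map:Oscar, lamp:Oscar
Event 5 (give map: Oscar -> Kevin). State: phone:Oscar, map:Kevin, lamp:Oscar
Event 6 (give lamp: Oscar -> Judy). State: phone:Oscar, map:Kevin, lamp:Judy
Event 7 (give phone: Oscar -> Ivan). State: phone:Ivan, map:Kevin, lamp:Judy
Event 8 (swap phone<->lamp: now phone:Judy, lamp:Ivan). State: phone:Judy, map:Kevin, lamp:Ivan
Event 9 (give map: Kevin -> Oscar). State: phone:Judy, map:Oscar, lamp:Ivan
Event 10 (swap phone<->lamp: now phone:Ivan, lamp:Judy). State: phone:Ivan, map:Oscar, lamp:Judy
Event 11 (give map: Oscar -> Judy). State: phone:Ivan, map:Judy, lamp:Judy
Event 12 (give map: Judy -> Kevin). State: phone:Ivan, map:Kevin, lamp:Judy
Event 13 (swap map<->phone: now map:Ivan, phone:Kevin). State: phone:Kevin, map:Ivan, lamp:Judy

Final state: phone:Kevin, map:Ivan, lamp:Judy
Ivan holds: map.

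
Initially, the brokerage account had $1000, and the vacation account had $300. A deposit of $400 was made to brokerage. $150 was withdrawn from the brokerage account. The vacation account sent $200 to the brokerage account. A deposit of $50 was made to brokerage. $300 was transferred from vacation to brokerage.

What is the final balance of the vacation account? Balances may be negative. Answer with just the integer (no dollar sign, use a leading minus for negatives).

Tracking account balances step by step:
Start: brokerage=1000, vacation=300
Event 1 (deposit 400 to brokerage): brokerage: 1000 + 400 = 1400. Balances: brokerage=1400, vacation=300
Event 2 (withdraw 150 from brokerage): brokerage: 1400 - 150 = 1250. Balances: brokerage=1250, vacation=300
Event 3 (transfer 200 vacation -> brokerage): vacation: 300 - 200 = 100, brokerage: 1250 + 200 = 1450. Balances: brokerage=1450, vacation=100
Event 4 (deposit 50 to brokerage): brokerage: 1450 + 50 = 1500. Balances: brokerage=1500, vacation=100
Event 5 (transfer 300 vacation -> brokerage): vacation: 100 - 300 = -200, brokerage: 1500 + 300 = 1800. Balances: brokerage=1800, vacation=-200

Final balance of vacation: -200

Answer: -200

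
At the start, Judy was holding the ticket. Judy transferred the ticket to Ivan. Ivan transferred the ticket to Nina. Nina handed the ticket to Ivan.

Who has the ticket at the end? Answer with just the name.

Tracking the ticket through each event:
Start: Judy has the ticket.
After event 1: Ivan has the ticket.
After event 2: Nina has the ticket.
After event 3: Ivan has the ticket.

Answer: Ivan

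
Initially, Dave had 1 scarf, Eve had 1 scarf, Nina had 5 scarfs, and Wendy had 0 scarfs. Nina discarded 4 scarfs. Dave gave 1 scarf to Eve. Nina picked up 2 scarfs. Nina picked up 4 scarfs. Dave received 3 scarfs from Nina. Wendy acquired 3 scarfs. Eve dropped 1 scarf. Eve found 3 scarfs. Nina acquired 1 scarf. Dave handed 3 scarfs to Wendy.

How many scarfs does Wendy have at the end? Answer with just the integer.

Tracking counts step by step:
Start: Dave=1, Eve=1, Nina=5, Wendy=0
Event 1 (Nina -4): Nina: 5 -> 1. State: Dave=1, Eve=1, Nina=1, Wendy=0
Event 2 (Dave -> Eve, 1): Dave: 1 -> 0, Eve: 1 -> 2. State: Dave=0, Eve=2, Nina=1, Wendy=0
Event 3 (Nina +2): Nina: 1 -> 3. State: Dave=0, Eve=2, Nina=3, Wendy=0
Event 4 (Nina +4): Nina: 3 -> 7. State: Dave=0, Eve=2, Nina=7, Wendy=0
Event 5 (Nina -> Dave, 3): Nina: 7 -> 4, Dave: 0 -> 3. State: Dave=3, Eve=2, Nina=4, Wendy=0
Event 6 (Wendy +3): Wendy: 0 -> 3. State: Dave=3, Eve=2, Nina=4, Wendy=3
Event 7 (Eve -1): Eve: 2 -> 1. State: Dave=3, Eve=1, Nina=4, Wendy=3
Event 8 (Eve +3): Eve: 1 -> 4. State: Dave=3, Eve=4, Nina=4, Wendy=3
Event 9 (Nina +1): Nina: 4 -> 5. State: Dave=3, Eve=4, Nina=5, Wendy=3
Event 10 (Dave -> Wendy, 3): Dave: 3 -> 0, Wendy: 3 -> 6. State: Dave=0, Eve=4, Nina=5, Wendy=6

Wendy's final count: 6

Answer: 6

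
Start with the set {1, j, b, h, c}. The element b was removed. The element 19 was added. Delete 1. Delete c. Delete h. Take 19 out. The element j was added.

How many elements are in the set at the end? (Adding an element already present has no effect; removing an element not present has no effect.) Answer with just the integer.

Answer: 1

Derivation:
Tracking the set through each operation:
Start: {1, b, c, h, j}
Event 1 (remove b): removed. Set: {1, c, h, j}
Event 2 (add 19): added. Set: {1, 19, c, h, j}
Event 3 (remove 1): removed. Set: {19, c, h, j}
Event 4 (remove c): removed. Set: {19, h, j}
Event 5 (remove h): removed. Set: {19, j}
Event 6 (remove 19): removed. Set: {j}
Event 7 (add j): already present, no change. Set: {j}

Final set: {j} (size 1)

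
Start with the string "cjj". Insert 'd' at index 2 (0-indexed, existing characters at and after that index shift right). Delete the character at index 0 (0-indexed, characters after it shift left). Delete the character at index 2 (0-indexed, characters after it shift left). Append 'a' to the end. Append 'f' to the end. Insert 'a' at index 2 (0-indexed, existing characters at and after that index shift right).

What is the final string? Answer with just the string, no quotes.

Answer: jdaaf

Derivation:
Applying each edit step by step:
Start: "cjj"
Op 1 (insert 'd' at idx 2): "cjj" -> "cjdj"
Op 2 (delete idx 0 = 'c'): "cjdj" -> "jdj"
Op 3 (delete idx 2 = 'j'): "jdj" -> "jd"
Op 4 (append 'a'): "jd" -> "jda"
Op 5 (append 'f'): "jda" -> "jdaf"
Op 6 (insert 'a' at idx 2): "jdaf" -> "jdaaf"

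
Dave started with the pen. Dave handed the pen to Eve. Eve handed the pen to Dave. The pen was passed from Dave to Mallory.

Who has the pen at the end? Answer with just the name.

Answer: Mallory

Derivation:
Tracking the pen through each event:
Start: Dave has the pen.
After event 1: Eve has the pen.
After event 2: Dave has the pen.
After event 3: Mallory has the pen.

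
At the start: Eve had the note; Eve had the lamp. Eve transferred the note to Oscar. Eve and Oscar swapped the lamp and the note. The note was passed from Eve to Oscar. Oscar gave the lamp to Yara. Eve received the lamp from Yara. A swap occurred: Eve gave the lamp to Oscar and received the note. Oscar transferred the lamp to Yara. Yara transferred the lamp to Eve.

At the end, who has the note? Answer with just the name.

Tracking all object holders:
Start: note:Eve, lamp:Eve
Event 1 (give note: Eve -> Oscar). State: note:Oscar, lamp:Eve
Event 2 (swap lamp<->note: now lamp:Oscar, note:Eve). State: note:Eve, lamp:Oscar
Event 3 (give note: Eve -> Oscar). State: note:Oscar, lamp:Oscar
Event 4 (give lamp: Oscar -> Yara). State: note:Oscar, lamp:Yara
Event 5 (give lamp: Yara -> Eve). State: note:Oscar, lamp:Eve
Event 6 (swap lamp<->note: now lamp:Oscar, note:Eve). State: note:Eve, lamp:Oscar
Event 7 (give lamp: Oscar -> Yara). State: note:Eve, lamp:Yara
Event 8 (give lamp: Yara -> Eve). State: note:Eve, lamp:Eve

Final state: note:Eve, lamp:Eve
The note is held by Eve.

Answer: Eve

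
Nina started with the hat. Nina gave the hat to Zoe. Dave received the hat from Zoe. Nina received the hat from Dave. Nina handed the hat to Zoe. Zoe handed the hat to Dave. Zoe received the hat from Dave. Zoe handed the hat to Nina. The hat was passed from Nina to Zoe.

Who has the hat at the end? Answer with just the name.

Answer: Zoe

Derivation:
Tracking the hat through each event:
Start: Nina has the hat.
After event 1: Zoe has the hat.
After event 2: Dave has the hat.
After event 3: Nina has the hat.
After event 4: Zoe has the hat.
After event 5: Dave has the hat.
After event 6: Zoe has the hat.
After event 7: Nina has the hat.
After event 8: Zoe has the hat.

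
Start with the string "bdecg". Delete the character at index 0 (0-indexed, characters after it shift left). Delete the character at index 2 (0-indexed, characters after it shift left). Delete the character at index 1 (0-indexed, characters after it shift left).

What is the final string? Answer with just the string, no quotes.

Applying each edit step by step:
Start: "bdecg"
Op 1 (delete idx 0 = 'b'): "bdecg" -> "decg"
Op 2 (delete idx 2 = 'c'): "decg" -> "deg"
Op 3 (delete idx 1 = 'e'): "deg" -> "dg"

Answer: dg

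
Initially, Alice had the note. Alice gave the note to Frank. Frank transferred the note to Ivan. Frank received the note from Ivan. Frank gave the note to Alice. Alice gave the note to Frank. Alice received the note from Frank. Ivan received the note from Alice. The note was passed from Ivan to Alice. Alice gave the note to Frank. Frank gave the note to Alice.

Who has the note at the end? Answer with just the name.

Answer: Alice

Derivation:
Tracking the note through each event:
Start: Alice has the note.
After event 1: Frank has the note.
After event 2: Ivan has the note.
After event 3: Frank has the note.
After event 4: Alice has the note.
After event 5: Frank has the note.
After event 6: Alice has the note.
After event 7: Ivan has the note.
After event 8: Alice has the note.
After event 9: Frank has the note.
After event 10: Alice has the note.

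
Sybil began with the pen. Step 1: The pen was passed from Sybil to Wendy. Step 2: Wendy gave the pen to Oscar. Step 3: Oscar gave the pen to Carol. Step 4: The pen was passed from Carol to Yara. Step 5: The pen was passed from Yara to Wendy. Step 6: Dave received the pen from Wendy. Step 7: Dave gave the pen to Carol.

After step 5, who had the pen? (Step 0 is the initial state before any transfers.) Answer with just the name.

Tracking the pen holder through step 5:
After step 0 (start): Sybil
After step 1: Wendy
After step 2: Oscar
After step 3: Carol
After step 4: Yara
After step 5: Wendy

At step 5, the holder is Wendy.

Answer: Wendy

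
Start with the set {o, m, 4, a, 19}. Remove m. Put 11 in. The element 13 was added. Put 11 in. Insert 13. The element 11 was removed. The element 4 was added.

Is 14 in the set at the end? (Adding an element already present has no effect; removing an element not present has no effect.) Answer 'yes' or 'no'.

Tracking the set through each operation:
Start: {19, 4, a, m, o}
Event 1 (remove m): removed. Set: {19, 4, a, o}
Event 2 (add 11): added. Set: {11, 19, 4, a, o}
Event 3 (add 13): added. Set: {11, 13, 19, 4, a, o}
Event 4 (add 11): already present, no change. Set: {11, 13, 19, 4, a, o}
Event 5 (add 13): already present, no change. Set: {11, 13, 19, 4, a, o}
Event 6 (remove 11): removed. Set: {13, 19, 4, a, o}
Event 7 (add 4): already present, no change. Set: {13, 19, 4, a, o}

Final set: {13, 19, 4, a, o} (size 5)
14 is NOT in the final set.

Answer: no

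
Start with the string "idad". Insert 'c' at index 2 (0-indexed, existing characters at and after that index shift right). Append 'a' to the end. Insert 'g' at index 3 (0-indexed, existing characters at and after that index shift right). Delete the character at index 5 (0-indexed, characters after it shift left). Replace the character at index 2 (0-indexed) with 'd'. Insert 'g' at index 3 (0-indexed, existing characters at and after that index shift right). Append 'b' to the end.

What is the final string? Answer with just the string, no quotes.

Applying each edit step by step:
Start: "idad"
Op 1 (insert 'c' at idx 2): "idad" -> "idcad"
Op 2 (append 'a'): "idcad" -> "idcada"
Op 3 (insert 'g' at idx 3): "idcada" -> "idcgada"
Op 4 (delete idx 5 = 'd'): "idcgada" -> "idcgaa"
Op 5 (replace idx 2: 'c' -> 'd'): "idcgaa" -> "iddgaa"
Op 6 (insert 'g' at idx 3): "iddgaa" -> "iddggaa"
Op 7 (append 'b'): "iddggaa" -> "iddggaab"

Answer: iddggaab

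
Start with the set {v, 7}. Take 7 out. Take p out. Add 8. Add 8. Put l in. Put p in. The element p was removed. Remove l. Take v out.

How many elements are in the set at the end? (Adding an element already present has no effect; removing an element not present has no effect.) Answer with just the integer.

Tracking the set through each operation:
Start: {7, v}
Event 1 (remove 7): removed. Set: {v}
Event 2 (remove p): not present, no change. Set: {v}
Event 3 (add 8): added. Set: {8, v}
Event 4 (add 8): already present, no change. Set: {8, v}
Event 5 (add l): added. Set: {8, l, v}
Event 6 (add p): added. Set: {8, l, p, v}
Event 7 (remove p): removed. Set: {8, l, v}
Event 8 (remove l): removed. Set: {8, v}
Event 9 (remove v): removed. Set: {8}

Final set: {8} (size 1)

Answer: 1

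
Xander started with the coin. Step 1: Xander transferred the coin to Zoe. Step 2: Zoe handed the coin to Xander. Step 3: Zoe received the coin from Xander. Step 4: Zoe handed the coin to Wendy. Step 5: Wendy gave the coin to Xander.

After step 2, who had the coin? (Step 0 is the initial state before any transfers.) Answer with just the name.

Answer: Xander

Derivation:
Tracking the coin holder through step 2:
After step 0 (start): Xander
After step 1: Zoe
After step 2: Xander

At step 2, the holder is Xander.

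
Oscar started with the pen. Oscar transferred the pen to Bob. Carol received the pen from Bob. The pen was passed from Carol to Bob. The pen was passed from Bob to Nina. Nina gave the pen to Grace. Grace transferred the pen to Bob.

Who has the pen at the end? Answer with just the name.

Tracking the pen through each event:
Start: Oscar has the pen.
After event 1: Bob has the pen.
After event 2: Carol has the pen.
After event 3: Bob has the pen.
After event 4: Nina has the pen.
After event 5: Grace has the pen.
After event 6: Bob has the pen.

Answer: Bob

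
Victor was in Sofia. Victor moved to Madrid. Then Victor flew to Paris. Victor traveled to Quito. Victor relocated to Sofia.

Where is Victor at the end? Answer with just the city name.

Tracking Victor's location:
Start: Victor is in Sofia.
After move 1: Sofia -> Madrid. Victor is in Madrid.
After move 2: Madrid -> Paris. Victor is in Paris.
After move 3: Paris -> Quito. Victor is in Quito.
After move 4: Quito -> Sofia. Victor is in Sofia.

Answer: Sofia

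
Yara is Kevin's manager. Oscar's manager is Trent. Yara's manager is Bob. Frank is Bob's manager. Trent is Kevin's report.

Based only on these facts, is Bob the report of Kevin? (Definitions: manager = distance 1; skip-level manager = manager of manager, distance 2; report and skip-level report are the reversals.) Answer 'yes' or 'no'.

Reconstructing the manager chain from the given facts:
  Frank -> Bob -> Yara -> Kevin -> Trent -> Oscar
(each arrow means 'manager of the next')
Positions in the chain (0 = top):
  position of Frank: 0
  position of Bob: 1
  position of Yara: 2
  position of Kevin: 3
  position of Trent: 4
  position of Oscar: 5

Bob is at position 1, Kevin is at position 3; signed distance (j - i) = 2.
'report' requires j - i = -1. Actual distance is 2, so the relation does NOT hold.

Answer: no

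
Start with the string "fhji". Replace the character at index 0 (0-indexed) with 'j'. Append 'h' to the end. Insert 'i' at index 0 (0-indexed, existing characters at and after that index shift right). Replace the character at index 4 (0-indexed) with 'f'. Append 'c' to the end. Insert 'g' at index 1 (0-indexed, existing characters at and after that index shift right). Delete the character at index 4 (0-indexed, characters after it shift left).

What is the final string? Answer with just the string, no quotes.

Applying each edit step by step:
Start: "fhji"
Op 1 (replace idx 0: 'f' -> 'j'): "fhji" -> "jhji"
Op 2 (append 'h'): "jhji" -> "jhjih"
Op 3 (insert 'i' at idx 0): "jhjih" -> "ijhjih"
Op 4 (replace idx 4: 'i' -> 'f'): "ijhjih" -> "ijhjfh"
Op 5 (append 'c'): "ijhjfh" -> "ijhjfhc"
Op 6 (insert 'g' at idx 1): "ijhjfhc" -> "igjhjfhc"
Op 7 (delete idx 4 = 'j'): "igjhjfhc" -> "igjhfhc"

Answer: igjhfhc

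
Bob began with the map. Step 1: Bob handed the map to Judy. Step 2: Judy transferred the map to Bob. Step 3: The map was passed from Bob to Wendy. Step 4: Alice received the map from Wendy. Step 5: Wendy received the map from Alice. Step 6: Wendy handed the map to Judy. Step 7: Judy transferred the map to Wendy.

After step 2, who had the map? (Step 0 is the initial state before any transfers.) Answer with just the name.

Tracking the map holder through step 2:
After step 0 (start): Bob
After step 1: Judy
After step 2: Bob

At step 2, the holder is Bob.

Answer: Bob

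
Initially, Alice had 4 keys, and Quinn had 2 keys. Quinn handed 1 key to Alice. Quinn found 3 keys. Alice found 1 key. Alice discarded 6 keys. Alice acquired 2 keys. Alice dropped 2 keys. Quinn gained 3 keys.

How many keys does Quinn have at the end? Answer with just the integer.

Tracking counts step by step:
Start: Alice=4, Quinn=2
Event 1 (Quinn -> Alice, 1): Quinn: 2 -> 1, Alice: 4 -> 5. State: Alice=5, Quinn=1
Event 2 (Quinn +3): Quinn: 1 -> 4. State: Alice=5, Quinn=4
Event 3 (Alice +1): Alice: 5 -> 6. State: Alice=6, Quinn=4
Event 4 (Alice -6): Alice: 6 -> 0. State: Alice=0, Quinn=4
Event 5 (Alice +2): Alice: 0 -> 2. State: Alice=2, Quinn=4
Event 6 (Alice -2): Alice: 2 -> 0. State: Alice=0, Quinn=4
Event 7 (Quinn +3): Quinn: 4 -> 7. State: Alice=0, Quinn=7

Quinn's final count: 7

Answer: 7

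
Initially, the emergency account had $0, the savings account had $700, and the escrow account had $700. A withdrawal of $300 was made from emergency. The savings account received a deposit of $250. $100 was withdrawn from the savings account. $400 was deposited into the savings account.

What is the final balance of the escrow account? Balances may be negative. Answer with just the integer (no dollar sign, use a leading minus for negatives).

Answer: 700

Derivation:
Tracking account balances step by step:
Start: emergency=0, savings=700, escrow=700
Event 1 (withdraw 300 from emergency): emergency: 0 - 300 = -300. Balances: emergency=-300, savings=700, escrow=700
Event 2 (deposit 250 to savings): savings: 700 + 250 = 950. Balances: emergency=-300, savings=950, escrow=700
Event 3 (withdraw 100 from savings): savings: 950 - 100 = 850. Balances: emergency=-300, savings=850, escrow=700
Event 4 (deposit 400 to savings): savings: 850 + 400 = 1250. Balances: emergency=-300, savings=1250, escrow=700

Final balance of escrow: 700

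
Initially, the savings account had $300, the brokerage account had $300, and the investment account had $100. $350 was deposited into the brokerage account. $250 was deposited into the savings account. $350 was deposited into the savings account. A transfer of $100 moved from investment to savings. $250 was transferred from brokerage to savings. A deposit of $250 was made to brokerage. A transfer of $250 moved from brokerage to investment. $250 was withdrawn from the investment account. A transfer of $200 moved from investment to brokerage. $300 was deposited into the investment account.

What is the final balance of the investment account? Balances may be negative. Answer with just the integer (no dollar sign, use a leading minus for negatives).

Tracking account balances step by step:
Start: savings=300, brokerage=300, investment=100
Event 1 (deposit 350 to brokerage): brokerage: 300 + 350 = 650. Balances: savings=300, brokerage=650, investment=100
Event 2 (deposit 250 to savings): savings: 300 + 250 = 550. Balances: savings=550, brokerage=650, investment=100
Event 3 (deposit 350 to savings): savings: 550 + 350 = 900. Balances: savings=900, brokerage=650, investment=100
Event 4 (transfer 100 investment -> savings): investment: 100 - 100 = 0, savings: 900 + 100 = 1000. Balances: savings=1000, brokerage=650, investment=0
Event 5 (transfer 250 brokerage -> savings): brokerage: 650 - 250 = 400, savings: 1000 + 250 = 1250. Balances: savings=1250, brokerage=400, investment=0
Event 6 (deposit 250 to brokerage): brokerage: 400 + 250 = 650. Balances: savings=1250, brokerage=650, investment=0
Event 7 (transfer 250 brokerage -> investment): brokerage: 650 - 250 = 400, investment: 0 + 250 = 250. Balances: savings=1250, brokerage=400, investment=250
Event 8 (withdraw 250 from investment): investment: 250 - 250 = 0. Balances: savings=1250, brokerage=400, investment=0
Event 9 (transfer 200 investment -> brokerage): investment: 0 - 200 = -200, brokerage: 400 + 200 = 600. Balances: savings=1250, brokerage=600, investment=-200
Event 10 (deposit 300 to investment): investment: -200 + 300 = 100. Balances: savings=1250, brokerage=600, investment=100

Final balance of investment: 100

Answer: 100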